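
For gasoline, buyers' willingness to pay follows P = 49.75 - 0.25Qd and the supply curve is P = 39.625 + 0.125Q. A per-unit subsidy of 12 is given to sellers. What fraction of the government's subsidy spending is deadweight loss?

Pre-subsidy: 49.75 - 0.25Q = 39.625 + 0.125Q gives Q* = 27 and P* = 43.
With the subsidy, sellers receive Ps = Pb + 12 for each unit, where Pb is the price buyers pay.
On the curves, Pb = 49.75 - 0.25Q and Ps = 39.625 + 0.125Q; the wedge Ps − Pb = 12 gives 39.625 + 0.125Q − (49.75 - 0.25Q) = 12, so Q' = 59.
Then Pb = 49.75 − 0.25·59 = 35 and Ps = 39.625 + 0.125·59 = 47.
ΔCS = ½(27 + 59)(43 − 35) = 344; ΔPS = ½(27 + 59)(47 − 43) = 172.
Government spending = 12 × 59 = 708.
DWL = ½ × 12 × (59 − 27) = 192; fraction = 192 / 708 = 16/59.

DWL / government spending = 16/59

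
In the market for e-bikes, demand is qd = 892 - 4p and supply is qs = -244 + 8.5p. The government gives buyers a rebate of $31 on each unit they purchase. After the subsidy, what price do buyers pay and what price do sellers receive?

Pre-subsidy: 892 - 4p = -244 + 8.5p gives p* = 90.88, q* = 528.48.
With the rebate, buyers effectively pay pb = ps − 31, where ps is the price sellers receive.
Demand in terms of ps becomes qd = 892 − 4(ps − 31) = 1016 - 4ps. Setting this equal to supply: 1016 - 4ps = -244 + 8.5ps, so ps = 100.8.
Buyers pay pb = 100.8 − 31 = 69.8; q' = -244 + 8.5·100.8 = 612.8.

Buyers pay $69.8; sellers receive $100.8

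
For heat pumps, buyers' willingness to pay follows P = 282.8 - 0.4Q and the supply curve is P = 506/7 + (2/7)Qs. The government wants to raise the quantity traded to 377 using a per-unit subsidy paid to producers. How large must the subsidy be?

At Q = 377, from the demand curve buyers pay Pb = 282.8 − 0.4·377 = 132; from the supply curve sellers need Ps = 506/7 + (2/7)·377 = 180.
The subsidy must fill the gap: s = Ps − Pb = 180 − 132 = 48.

Required subsidy s = 48 per unit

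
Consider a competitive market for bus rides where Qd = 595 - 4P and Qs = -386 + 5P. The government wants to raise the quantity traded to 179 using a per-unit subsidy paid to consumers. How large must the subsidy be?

Required subsidy s = 9 per unit

At Q = 179, invert demand for the buyer price: Pb = (595 − 179)/4 = 104; invert supply for the seller price: Ps = (179 − (-386))/5 = 113.
The subsidy must fill the gap: s = Ps − Pb = 113 − 104 = 9.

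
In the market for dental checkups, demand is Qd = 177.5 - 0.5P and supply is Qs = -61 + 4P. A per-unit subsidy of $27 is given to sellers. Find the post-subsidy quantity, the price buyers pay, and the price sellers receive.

Pre-subsidy: 177.5 - 0.5P = -61 + 4P gives P* = 53, Q* = 151.
With the subsidy, sellers receive Ps = Pb + 27 for each unit, where Pb is the price buyers pay.
Supply in terms of Pb becomes Qs = -61 + 4(Pb + 27) = 47 + 4Pb. Setting this equal to demand: 177.5 - 0.5Pb = 47 + 4Pb, so Pb = 29.
Sellers receive Ps = 29 + 27 = 56; Q' = 177.5 − 0.5·29 = 163.

Q' = 163; buyers pay $29; sellers receive $56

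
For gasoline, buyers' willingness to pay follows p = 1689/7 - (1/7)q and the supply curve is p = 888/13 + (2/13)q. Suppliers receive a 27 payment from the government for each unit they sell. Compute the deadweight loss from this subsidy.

Deadweight loss = 1228.5

Pre-subsidy: 1689/7 - (1/7)q = 888/13 + (2/13)q gives q* = 583 and p* = 158.
With the subsidy, sellers receive ps = pb + 27 for each unit, where pb is the price buyers pay.
On the curves, pb = 1689/7 - (1/7)q and ps = 888/13 + (2/13)q; the wedge ps − pb = 27 gives 888/13 + (2/13)q − (1689/7 - (1/7)q) = 27, so q' = 674.
Then pb = 1689/7 − (1/7)·674 = 145 and ps = 888/13 + (2/13)·674 = 172.
The subsidy expands output by 674 − 583 = 91 past the efficient level; on those units the gap between marginal cost and willingness to pay runs from 0 up to 27.
DWL = ½ × 27 × 91 = 1228.5.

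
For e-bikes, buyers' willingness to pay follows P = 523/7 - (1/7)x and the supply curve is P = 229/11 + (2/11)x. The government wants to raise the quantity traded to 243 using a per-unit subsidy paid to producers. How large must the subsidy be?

At x = 243, from the demand curve buyers pay Pb = 523/7 − (1/7)·243 = 40; from the supply curve sellers need Ps = 229/11 + (2/11)·243 = 65.
The subsidy must fill the gap: s = Ps − Pb = 65 − 40 = 25.

Required subsidy s = 25 per unit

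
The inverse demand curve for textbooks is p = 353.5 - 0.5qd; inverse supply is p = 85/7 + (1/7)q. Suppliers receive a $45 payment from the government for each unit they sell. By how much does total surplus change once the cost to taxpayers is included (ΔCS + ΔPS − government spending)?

Net change in total surplus = -$1575

Pre-subsidy: 353.5 - 0.5q = 85/7 + (1/7)q gives q* = 531 and p* = 88.
With the subsidy, sellers receive ps = pb + 45 for each unit, where pb is the price buyers pay.
On the curves, pb = 353.5 - 0.5q and ps = 85/7 + (1/7)q; the wedge ps − pb = 45 gives 85/7 + (1/7)q − (353.5 - 0.5q) = 45, so q' = 601.
Then pb = 353.5 − 0.5·601 = 53 and ps = 85/7 + (1/7)·601 = 98.
ΔCS = ½(531 + 601)(88 − 53) = 19810; ΔPS = ½(531 + 601)(98 − 88) = 5660.
Government spending = 45 × 601 = 27045.
Net change = 19810 + 5660 − 27045 = -1575. The loss equals the DWL triangle ½·45·70.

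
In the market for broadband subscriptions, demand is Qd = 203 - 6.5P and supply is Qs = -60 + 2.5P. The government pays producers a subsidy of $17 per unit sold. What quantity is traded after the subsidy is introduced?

Q' = 43.75

Pre-subsidy: 203 - 6.5P = -60 + 2.5P gives P* = 263/9, Q* = 235/18.
With the subsidy, sellers receive Ps = Pb + 17 for each unit, where Pb is the price buyers pay.
Supply in terms of Pb becomes Qs = -60 + 2.5(Pb + 17) = -17.5 + 2.5Pb. Setting this equal to demand: 203 - 6.5Pb = -17.5 + 2.5Pb, so Pb = 24.5.
Sellers receive Ps = 24.5 + 17 = 41.5; Q' = 203 − 6.5·24.5 = 43.75.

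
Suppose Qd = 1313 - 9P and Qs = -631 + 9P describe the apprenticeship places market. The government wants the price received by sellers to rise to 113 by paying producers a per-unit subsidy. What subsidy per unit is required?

Required subsidy s = 10 per unit

At a seller price of 113, quantity supplied is -631 + 9·113 = 386.
Buyers absorb 386 only when they pay Pb with 1313 − 9·Pb = 386, i.e. Pb = 103.
s = Ps − Pb = 113 − 103 = 10.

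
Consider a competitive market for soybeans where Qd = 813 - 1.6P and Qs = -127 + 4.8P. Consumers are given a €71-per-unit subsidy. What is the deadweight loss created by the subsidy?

Deadweight loss = €3024.6

Pre-subsidy: 813 - 1.6P = -127 + 4.8P gives P* = 146.875, Q* = 578.
With the rebate, buyers effectively pay Pb = Ps − 71, where Ps is the price sellers receive.
Demand in terms of Ps becomes Qd = 813 − 1.6(Ps − 71) = 926.6 - 1.6Ps. Setting this equal to supply: 926.6 - 1.6Ps = -127 + 4.8Ps, so Ps = 164.625.
Buyers pay Pb = 164.625 − 71 = 93.625; Q' = -127 + 4.8·164.625 = 663.2.
The subsidy expands output by 663.2 − 578 = 85.2 past the efficient level; on those units the gap between marginal cost and willingness to pay runs from 0 up to 71.
DWL = ½ × 71 × 85.2 = 3024.6.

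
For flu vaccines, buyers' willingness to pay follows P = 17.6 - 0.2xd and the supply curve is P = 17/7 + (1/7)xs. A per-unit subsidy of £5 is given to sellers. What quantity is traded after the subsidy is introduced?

x' = 353/6

Pre-subsidy: 17.6 - 0.2x = 17/7 + (1/7)x gives x* = 44.25 and P* = 8.75.
With the subsidy, sellers receive Ps = Pb + 5 for each unit, where Pb is the price buyers pay.
On the curves, Pb = 17.6 - 0.2x and Ps = 17/7 + (1/7)x; the wedge Ps − Pb = 5 gives 17/7 + (1/7)x − (17.6 - 0.2x) = 5, so x' = 353/6.
Then Pb = 17.6 − 0.2·(353/6) = 35/6 and Ps = 17/7 + (1/7)·(353/6) = 65/6.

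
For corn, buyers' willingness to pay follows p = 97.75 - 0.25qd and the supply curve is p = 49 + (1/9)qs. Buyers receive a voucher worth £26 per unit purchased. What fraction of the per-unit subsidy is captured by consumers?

Consumer share = 9/13

Pre-subsidy: 97.75 - 0.25q = 49 + (1/9)q gives q* = 135 and p* = 64.
With the rebate, buyers effectively pay pb = ps − 26, where ps is the price sellers receive.
On the curves, pb = 97.75 - 0.25q and ps = 49 + (1/9)q; the wedge ps − pb = 26 gives 49 + (1/9)q − (97.75 - 0.25q) = 26, so q' = 207.
Then pb = 97.75 − 0.25·207 = 46 and ps = 49 + (1/9)·207 = 72.
Buyers' price falls by p* − pb = 64 − 46 = 18; sellers' price rises by ps − p* = 72 − 64 = 8.
So consumers capture 18/26 = 9/13 of each unit of subsidy.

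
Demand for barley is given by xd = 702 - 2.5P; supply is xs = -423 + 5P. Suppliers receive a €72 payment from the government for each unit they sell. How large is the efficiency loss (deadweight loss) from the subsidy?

Pre-subsidy: 702 - 2.5P = -423 + 5P gives P* = 150, x* = 327.
With the subsidy, sellers receive Ps = Pb + 72 for each unit, where Pb is the price buyers pay.
Supply in terms of Pb becomes xs = -423 + 5(Pb + 72) = -63 + 5Pb. Setting this equal to demand: 702 - 2.5Pb = -63 + 5Pb, so Pb = 102.
Sellers receive Ps = 102 + 72 = 174; x' = 702 − 2.5·102 = 447.
The subsidy expands output by 447 − 327 = 120 past the efficient level; on those units the gap between marginal cost and willingness to pay runs from 0 up to 72.
DWL = ½ × 72 × 120 = 4320.

Deadweight loss = €4320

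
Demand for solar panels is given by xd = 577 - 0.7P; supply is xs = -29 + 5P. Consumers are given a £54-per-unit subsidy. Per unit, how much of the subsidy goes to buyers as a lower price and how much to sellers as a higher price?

Buyers gain 900/19 per unit; sellers gain 126/19 per unit

Pre-subsidy: 577 - 0.7P = -29 + 5P gives P* = 2020/19, x* = 9549/19.
With the rebate, buyers effectively pay Pb = Ps − 54, where Ps is the price sellers receive.
Demand in terms of Ps becomes xd = 577 − 0.7(Ps − 54) = 614.8 - 0.7Ps. Setting this equal to supply: 614.8 - 0.7Ps = -29 + 5Ps, so Ps = 2146/19.
Buyers pay Pb = 2146/19 − 54 = 1120/19; x' = -29 + 5·(2146/19) = 10179/19.
Buyers' price falls by P* − Pb = 2020/19 − 1120/19 = 900/19; sellers' price rises by Ps − P* = 2146/19 − 2020/19 = 126/19.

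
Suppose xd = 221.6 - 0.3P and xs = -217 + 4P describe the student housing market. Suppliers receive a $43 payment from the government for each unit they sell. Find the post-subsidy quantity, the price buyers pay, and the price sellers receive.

Pre-subsidy: 221.6 - 0.3P = -217 + 4P gives P* = 102, x* = 191.
With the subsidy, sellers receive Ps = Pb + 43 for each unit, where Pb is the price buyers pay.
Supply in terms of Pb becomes xs = -217 + 4(Pb + 43) = -45 + 4Pb. Setting this equal to demand: 221.6 - 0.3Pb = -45 + 4Pb, so Pb = 62.
Sellers receive Ps = 62 + 43 = 105; x' = 221.6 − 0.3·62 = 203.

x' = 203; buyers pay $62; sellers receive $105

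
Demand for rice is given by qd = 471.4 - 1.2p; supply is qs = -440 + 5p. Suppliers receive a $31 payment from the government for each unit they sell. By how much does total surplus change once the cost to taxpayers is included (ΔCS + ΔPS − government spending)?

Pre-subsidy: 471.4 - 1.2p = -440 + 5p gives p* = 147, q* = 295.
With the subsidy, sellers receive ps = pb + 31 for each unit, where pb is the price buyers pay.
Supply in terms of pb becomes qs = -440 + 5(pb + 31) = -285 + 5pb. Setting this equal to demand: 471.4 - 1.2pb = -285 + 5pb, so pb = 122.
Sellers receive ps = 122 + 31 = 153; q' = 471.4 − 1.2·122 = 325.
ΔCS = ½(295 + 325)(147 − 122) = 7750; ΔPS = ½(295 + 325)(153 − 147) = 1860.
Government spending = 31 × 325 = 10075.
Net change = 7750 + 1860 − 10075 = -465. The loss equals the DWL triangle ½·31·30.

Net change in total surplus = -$465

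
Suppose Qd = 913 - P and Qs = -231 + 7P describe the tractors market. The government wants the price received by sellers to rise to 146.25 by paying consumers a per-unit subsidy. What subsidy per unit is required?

Required subsidy s = 26 per unit

At a seller price of 146.25, quantity supplied is -231 + 7·146.25 = 792.75.
Buyers absorb 792.75 only when they pay Pb with 913 − 1·Pb = 792.75, i.e. Pb = 120.25.
s = Ps − Pb = 146.25 − 120.25 = 26.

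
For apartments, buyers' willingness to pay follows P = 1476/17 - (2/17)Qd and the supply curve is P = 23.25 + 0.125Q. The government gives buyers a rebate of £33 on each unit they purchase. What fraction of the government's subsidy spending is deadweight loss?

DWL / government spending = 34/199

Pre-subsidy: 1476/17 - (2/17)Q = 23.25 + 0.125Q gives Q* = 262 and P* = 56.
With the rebate, buyers effectively pay Pb = Ps − 33, where Ps is the price sellers receive.
On the curves, Pb = 1476/17 - (2/17)Q and Ps = 23.25 + 0.125Q; the wedge Ps − Pb = 33 gives 23.25 + 0.125Q − (1476/17 - (2/17)Q) = 33, so Q' = 398.
Then Pb = 1476/17 − (2/17)·398 = 40 and Ps = 23.25 + 0.125·398 = 73.
ΔCS = ½(262 + 398)(56 − 40) = 5280; ΔPS = ½(262 + 398)(73 − 56) = 5610.
Government spending = 33 × 398 = 13134.
DWL = ½ × 33 × (398 − 262) = 2244; fraction = 2244 / 13134 = 34/199.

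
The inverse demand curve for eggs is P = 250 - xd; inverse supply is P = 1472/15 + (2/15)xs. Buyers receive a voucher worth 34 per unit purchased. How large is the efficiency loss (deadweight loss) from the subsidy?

Deadweight loss = 510

Pre-subsidy: 250 - x = 1472/15 + (2/15)x gives x* = 134 and P* = 116.
With the rebate, buyers effectively pay Pb = Ps − 34, where Ps is the price sellers receive.
On the curves, Pb = 250 - x and Ps = 1472/15 + (2/15)x; the wedge Ps − Pb = 34 gives 1472/15 + (2/15)x − (250 - x) = 34, so x' = 164.
Then Pb = 250 − 1·164 = 86 and Ps = 1472/15 + (2/15)·164 = 120.
The subsidy expands output by 164 − 134 = 30 past the efficient level; on those units the gap between marginal cost and willingness to pay runs from 0 up to 34.
DWL = ½ × 34 × 30 = 510.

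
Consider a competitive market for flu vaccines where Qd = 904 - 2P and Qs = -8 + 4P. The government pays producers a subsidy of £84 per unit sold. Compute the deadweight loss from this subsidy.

Pre-subsidy: 904 - 2P = -8 + 4P gives P* = 152, Q* = 600.
With the subsidy, sellers receive Ps = Pb + 84 for each unit, where Pb is the price buyers pay.
Supply in terms of Pb becomes Qs = -8 + 4(Pb + 84) = 328 + 4Pb. Setting this equal to demand: 904 - 2Pb = 328 + 4Pb, so Pb = 96.
Sellers receive Ps = 96 + 84 = 180; Q' = 904 − 2·96 = 712.
The subsidy expands output by 712 − 600 = 112 past the efficient level; on those units the gap between marginal cost and willingness to pay runs from 0 up to 84.
DWL = ½ × 84 × 112 = 4704.

Deadweight loss = £4704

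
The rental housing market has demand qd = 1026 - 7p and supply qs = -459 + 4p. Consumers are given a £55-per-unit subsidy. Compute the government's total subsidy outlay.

Government cost = £12155

Pre-subsidy: 1026 - 7p = -459 + 4p gives p* = 135, q* = 81.
With the rebate, buyers effectively pay pb = ps − 55, where ps is the price sellers receive.
Demand in terms of ps becomes qd = 1026 − 7(ps − 55) = 1411 - 7ps. Setting this equal to supply: 1411 - 7ps = -459 + 4ps, so ps = 170.
Buyers pay pb = 170 − 55 = 115; q' = -459 + 4·170 = 221.
Government outlay = subsidy × quantity = 55 × 221 = 12155.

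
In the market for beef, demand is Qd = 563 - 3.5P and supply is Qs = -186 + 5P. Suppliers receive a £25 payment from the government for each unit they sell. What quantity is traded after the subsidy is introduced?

Q' = 5203/17

Pre-subsidy: 563 - 3.5P = -186 + 5P gives P* = 1498/17, Q* = 4328/17.
With the subsidy, sellers receive Ps = Pb + 25 for each unit, where Pb is the price buyers pay.
Supply in terms of Pb becomes Qs = -186 + 5(Pb + 25) = -61 + 5Pb. Setting this equal to demand: 563 - 3.5Pb = -61 + 5Pb, so Pb = 1248/17.
Sellers receive Ps = 1248/17 + 25 = 1673/17; Q' = 563 − 3.5·(1248/17) = 5203/17.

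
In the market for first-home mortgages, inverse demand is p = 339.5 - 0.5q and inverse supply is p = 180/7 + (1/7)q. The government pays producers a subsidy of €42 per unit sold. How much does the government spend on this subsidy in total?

Government cost = 69734/3

Pre-subsidy: 339.5 - 0.5q = 180/7 + (1/7)q gives q* = 4393/9 and p* = 859/9.
With the subsidy, sellers receive ps = pb + 42 for each unit, where pb is the price buyers pay.
On the curves, pb = 339.5 - 0.5q and ps = 180/7 + (1/7)q; the wedge ps − pb = 42 gives 180/7 + (1/7)q − (339.5 - 0.5q) = 42, so q' = 4981/9.
Then pb = 339.5 − 0.5·(4981/9) = 565/9 and ps = 180/7 + (1/7)·(4981/9) = 943/9.
Government outlay = subsidy × quantity = 42 × 4981/9 = 69734/3.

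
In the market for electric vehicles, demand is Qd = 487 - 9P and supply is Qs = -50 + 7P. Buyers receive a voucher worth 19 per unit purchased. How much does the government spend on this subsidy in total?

Government cost = 4935.25

Pre-subsidy: 487 - 9P = -50 + 7P gives P* = 33.5625, Q* = 184.9375.
With the rebate, buyers effectively pay Pb = Ps − 19, where Ps is the price sellers receive.
Demand in terms of Ps becomes Qd = 487 − 9(Ps − 19) = 658 - 9Ps. Setting this equal to supply: 658 - 9Ps = -50 + 7Ps, so Ps = 44.25.
Buyers pay Pb = 44.25 − 19 = 25.25; Q' = -50 + 7·44.25 = 259.75.
Government outlay = subsidy × quantity = 19 × 259.75 = 4935.25.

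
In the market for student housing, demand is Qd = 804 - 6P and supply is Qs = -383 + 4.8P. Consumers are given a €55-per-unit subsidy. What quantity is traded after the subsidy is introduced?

Pre-subsidy: 804 - 6P = -383 + 4.8P gives P* = 5935/54, Q* = 1301/9.
With the rebate, buyers effectively pay Pb = Ps − 55, where Ps is the price sellers receive.
Demand in terms of Ps becomes Qd = 804 − 6(Ps − 55) = 1134 - 6Ps. Setting this equal to supply: 1134 - 6Ps = -383 + 4.8Ps, so Ps = 7585/54.
Buyers pay Pb = 7585/54 − 55 = 4615/54; Q' = -383 + 4.8·(7585/54) = 2621/9.

Q' = 2621/9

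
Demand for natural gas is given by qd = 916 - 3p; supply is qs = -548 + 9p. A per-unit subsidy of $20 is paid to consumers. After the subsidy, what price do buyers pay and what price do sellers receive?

Buyers pay $107; sellers receive $127

Pre-subsidy: 916 - 3p = -548 + 9p gives p* = 122, q* = 550.
With the rebate, buyers effectively pay pb = ps − 20, where ps is the price sellers receive.
Demand in terms of ps becomes qd = 916 − 3(ps − 20) = 976 - 3ps. Setting this equal to supply: 976 - 3ps = -548 + 9ps, so ps = 127.
Buyers pay pb = 127 − 20 = 107; q' = -548 + 9·127 = 595.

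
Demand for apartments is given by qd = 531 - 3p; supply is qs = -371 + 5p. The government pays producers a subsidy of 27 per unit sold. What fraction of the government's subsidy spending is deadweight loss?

Pre-subsidy: 531 - 3p = -371 + 5p gives p* = 112.75, q* = 192.75.
With the subsidy, sellers receive ps = pb + 27 for each unit, where pb is the price buyers pay.
Supply in terms of pb becomes qs = -371 + 5(pb + 27) = -236 + 5pb. Setting this equal to demand: 531 - 3pb = -236 + 5pb, so pb = 95.875.
Sellers receive ps = 95.875 + 27 = 122.875; q' = 531 − 3·95.875 = 243.375.
ΔCS = ½(192.75 + 243.375)(112.75 − 95.875) = 3679.8046875; ΔPS = ½(192.75 + 243.375)(122.875 − 112.75) = 2207.8828125.
Government spending = 27 × 243.375 = 6571.125.
DWL = ½ × 27 × (243.375 − 192.75) = 683.4375; fraction = 683.4375 / 6571.125 = 135/1298.

DWL / government spending = 135/1298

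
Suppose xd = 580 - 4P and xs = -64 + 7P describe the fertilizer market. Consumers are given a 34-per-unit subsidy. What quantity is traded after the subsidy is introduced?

x' = 4756/11

Pre-subsidy: 580 - 4P = -64 + 7P gives P* = 644/11, x* = 3804/11.
With the rebate, buyers effectively pay Pb = Ps − 34, where Ps is the price sellers receive.
Demand in terms of Ps becomes xd = 580 − 4(Ps − 34) = 716 - 4Ps. Setting this equal to supply: 716 - 4Ps = -64 + 7Ps, so Ps = 780/11.
Buyers pay Pb = 780/11 − 34 = 406/11; x' = -64 + 7·(780/11) = 4756/11.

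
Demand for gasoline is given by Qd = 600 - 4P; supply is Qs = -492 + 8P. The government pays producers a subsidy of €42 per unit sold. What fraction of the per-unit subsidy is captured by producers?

Pre-subsidy: 600 - 4P = -492 + 8P gives P* = 91, Q* = 236.
With the subsidy, sellers receive Ps = Pb + 42 for each unit, where Pb is the price buyers pay.
Supply in terms of Pb becomes Qs = -492 + 8(Pb + 42) = -156 + 8Pb. Setting this equal to demand: 600 - 4Pb = -156 + 8Pb, so Pb = 63.
Sellers receive Ps = 63 + 42 = 105; Q' = 600 − 4·63 = 348.
Buyers' price falls by P* − Pb = 91 − 63 = 28; sellers' price rises by Ps − P* = 105 − 91 = 14.
So producers capture 14/42 = 1/3 of each unit of subsidy.

Producer share = 1/3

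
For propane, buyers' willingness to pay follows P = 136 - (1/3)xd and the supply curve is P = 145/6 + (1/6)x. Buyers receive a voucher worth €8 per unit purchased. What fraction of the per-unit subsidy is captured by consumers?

Pre-subsidy: 136 - (1/3)x = 145/6 + (1/6)x gives x* = 671/3 and P* = 553/9.
With the rebate, buyers effectively pay Pb = Ps − 8, where Ps is the price sellers receive.
On the curves, Pb = 136 - (1/3)x and Ps = 145/6 + (1/6)x; the wedge Ps − Pb = 8 gives 145/6 + (1/6)x − (136 - (1/3)x) = 8, so x' = 719/3.
Then Pb = 136 − (1/3)·(719/3) = 505/9 and Ps = 145/6 + (1/6)·(719/3) = 577/9.
Buyers' price falls by P* − Pb = 553/9 − 505/9 = 16/3; sellers' price rises by Ps − P* = 577/9 − 553/9 = 8/3.
So consumers capture (16/3)/8 = 2/3 of each unit of subsidy.

Consumer share = 2/3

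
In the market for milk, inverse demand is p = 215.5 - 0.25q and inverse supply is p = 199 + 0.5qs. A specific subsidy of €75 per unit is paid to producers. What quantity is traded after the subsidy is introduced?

Pre-subsidy: 215.5 - 0.25q = 199 + 0.5q gives q* = 22 and p* = 210.
With the subsidy, sellers receive ps = pb + 75 for each unit, where pb is the price buyers pay.
On the curves, pb = 215.5 - 0.25q and ps = 199 + 0.5q; the wedge ps − pb = 75 gives 199 + 0.5q − (215.5 - 0.25q) = 75, so q' = 122.
Then pb = 215.5 − 0.25·122 = 185 and ps = 199 + 0.5·122 = 260.

q' = 122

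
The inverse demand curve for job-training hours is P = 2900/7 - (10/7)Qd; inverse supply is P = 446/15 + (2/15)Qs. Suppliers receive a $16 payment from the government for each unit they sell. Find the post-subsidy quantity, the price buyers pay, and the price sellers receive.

Pre-subsidy: 2900/7 - (10/7)Q = 446/15 + (2/15)Q gives Q* = 20189/82 and P* = 2565/41.
With the subsidy, sellers receive Ps = Pb + 16 for each unit, where Pb is the price buyers pay.
On the curves, Pb = 2900/7 - (10/7)Q and Ps = 446/15 + (2/15)Q; the wedge Ps − Pb = 16 gives 446/15 + (2/15)Q − (2900/7 - (10/7)Q) = 16, so Q' = 21029/82.
Then Pb = 2900/7 − (10/7)·(21029/82) = 1965/41 and Ps = 446/15 + (2/15)·(21029/82) = 2621/41.

Q' = 21029/82; buyers pay 1965/41; sellers receive 2621/41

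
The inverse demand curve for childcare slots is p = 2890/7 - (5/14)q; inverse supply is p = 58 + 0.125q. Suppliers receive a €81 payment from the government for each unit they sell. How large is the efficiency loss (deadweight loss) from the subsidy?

Deadweight loss = €6804

Pre-subsidy: 2890/7 - (5/14)q = 58 + 0.125q gives q* = 736 and p* = 150.
With the subsidy, sellers receive ps = pb + 81 for each unit, where pb is the price buyers pay.
On the curves, pb = 2890/7 - (5/14)q and ps = 58 + 0.125q; the wedge ps − pb = 81 gives 58 + 0.125q − (2890/7 - (5/14)q) = 81, so q' = 904.
Then pb = 2890/7 − (5/14)·904 = 90 and ps = 58 + 0.125·904 = 171.
The subsidy expands output by 904 − 736 = 168 past the efficient level; on those units the gap between marginal cost and willingness to pay runs from 0 up to 81.
DWL = ½ × 81 × 168 = 6804.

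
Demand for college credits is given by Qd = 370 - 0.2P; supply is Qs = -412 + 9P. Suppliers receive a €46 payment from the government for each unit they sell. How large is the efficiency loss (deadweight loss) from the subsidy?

Deadweight loss = €207

Pre-subsidy: 370 - 0.2P = -412 + 9P gives P* = 85, Q* = 353.
With the subsidy, sellers receive Ps = Pb + 46 for each unit, where Pb is the price buyers pay.
Supply in terms of Pb becomes Qs = -412 + 9(Pb + 46) = 2 + 9Pb. Setting this equal to demand: 370 - 0.2Pb = 2 + 9Pb, so Pb = 40.
Sellers receive Ps = 40 + 46 = 86; Q' = 370 − 0.2·40 = 362.
The subsidy expands output by 362 − 353 = 9 past the efficient level; on those units the gap between marginal cost and willingness to pay runs from 0 up to 46.
DWL = ½ × 46 × 9 = 207.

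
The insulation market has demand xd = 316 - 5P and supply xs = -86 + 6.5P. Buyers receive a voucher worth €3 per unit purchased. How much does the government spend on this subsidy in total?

Pre-subsidy: 316 - 5P = -86 + 6.5P gives P* = 804/23, x* = 3248/23.
With the rebate, buyers effectively pay Pb = Ps − 3, where Ps is the price sellers receive.
Demand in terms of Ps becomes xd = 316 − 5(Ps − 3) = 331 - 5Ps. Setting this equal to supply: 331 - 5Ps = -86 + 6.5Ps, so Ps = 834/23.
Buyers pay Pb = 834/23 − 3 = 765/23; x' = -86 + 6.5·(834/23) = 3443/23.
Government outlay = subsidy × quantity = 3 × 3443/23 = 10329/23.

Government cost = 10329/23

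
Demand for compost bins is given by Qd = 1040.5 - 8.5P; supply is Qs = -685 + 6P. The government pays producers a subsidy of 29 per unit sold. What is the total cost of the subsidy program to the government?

Government cost = 3799

Pre-subsidy: 1040.5 - 8.5P = -685 + 6P gives P* = 119, Q* = 29.
With the subsidy, sellers receive Ps = Pb + 29 for each unit, where Pb is the price buyers pay.
Supply in terms of Pb becomes Qs = -685 + 6(Pb + 29) = -511 + 6Pb. Setting this equal to demand: 1040.5 - 8.5Pb = -511 + 6Pb, so Pb = 107.
Sellers receive Ps = 107 + 29 = 136; Q' = 1040.5 − 8.5·107 = 131.
Government outlay = subsidy × quantity = 29 × 131 = 3799.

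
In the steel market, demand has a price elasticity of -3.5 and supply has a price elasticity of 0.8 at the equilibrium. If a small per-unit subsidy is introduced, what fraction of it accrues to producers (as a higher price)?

For a small subsidy around the equilibrium, the benefit split depends on the relative slopes, which at a point are proportional to the elasticities.
Buyer share = εs/(εs + |εd|) = 0.8/(0.8 + 3.5) = 8/43; seller share = |εd|/(εs + |εd|) = 35/43.
So producers capture 35/43 of the subsidy.

Producer share = 35/43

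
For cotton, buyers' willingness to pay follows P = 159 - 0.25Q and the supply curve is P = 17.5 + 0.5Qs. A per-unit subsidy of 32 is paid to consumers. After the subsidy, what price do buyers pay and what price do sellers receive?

Buyers pay 607/6; sellers receive 799/6

Pre-subsidy: 159 - 0.25Q = 17.5 + 0.5Q gives Q* = 566/3 and P* = 671/6.
With the rebate, buyers effectively pay Pb = Ps − 32, where Ps is the price sellers receive.
On the curves, Pb = 159 - 0.25Q and Ps = 17.5 + 0.5Q; the wedge Ps − Pb = 32 gives 17.5 + 0.5Q − (159 - 0.25Q) = 32, so Q' = 694/3.
Then Pb = 159 − 0.25·(694/3) = 607/6 and Ps = 17.5 + 0.5·(694/3) = 799/6.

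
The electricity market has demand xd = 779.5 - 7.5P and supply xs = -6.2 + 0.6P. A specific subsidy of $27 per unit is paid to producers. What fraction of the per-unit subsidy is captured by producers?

Producer share = 25/27

Pre-subsidy: 779.5 - 7.5P = -6.2 + 0.6P gives P* = 97, x* = 52.
With the subsidy, sellers receive Ps = Pb + 27 for each unit, where Pb is the price buyers pay.
Supply in terms of Pb becomes xs = -6.2 + 0.6(Pb + 27) = 10 + 0.6Pb. Setting this equal to demand: 779.5 - 7.5Pb = 10 + 0.6Pb, so Pb = 95.
Sellers receive Ps = 95 + 27 = 122; x' = 779.5 − 7.5·95 = 67.
Buyers' price falls by P* − Pb = 97 − 95 = 2; sellers' price rises by Ps − P* = 122 − 97 = 25.
So producers capture 25/27 = 25/27 of each unit of subsidy.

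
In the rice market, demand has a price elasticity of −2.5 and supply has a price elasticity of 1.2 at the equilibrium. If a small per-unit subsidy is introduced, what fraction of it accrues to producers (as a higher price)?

For a small subsidy around the equilibrium, the benefit split depends on the relative slopes, which at a point are proportional to the elasticities.
Buyer share = εs/(εs + |εd|) = 1.2/(1.2 + 2.5) = 12/37; seller share = |εd|/(εs + |εd|) = 25/37.
So producers capture 25/37 of the subsidy.

Producer share = 25/37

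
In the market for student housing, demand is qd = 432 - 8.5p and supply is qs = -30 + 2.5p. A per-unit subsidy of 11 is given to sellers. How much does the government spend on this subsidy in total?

Government cost = 1058.75

Pre-subsidy: 432 - 8.5p = -30 + 2.5p gives p* = 42, q* = 75.
With the subsidy, sellers receive ps = pb + 11 for each unit, where pb is the price buyers pay.
Supply in terms of pb becomes qs = -30 + 2.5(pb + 11) = -2.5 + 2.5pb. Setting this equal to demand: 432 - 8.5pb = -2.5 + 2.5pb, so pb = 39.5.
Sellers receive ps = 39.5 + 11 = 50.5; q' = 432 − 8.5·39.5 = 96.25.
Government outlay = subsidy × quantity = 11 × 96.25 = 1058.75.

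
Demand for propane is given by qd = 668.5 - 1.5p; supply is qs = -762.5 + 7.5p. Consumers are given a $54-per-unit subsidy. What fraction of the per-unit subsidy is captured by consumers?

Pre-subsidy: 668.5 - 1.5p = -762.5 + 7.5p gives p* = 159, q* = 430.
With the rebate, buyers effectively pay pb = ps − 54, where ps is the price sellers receive.
Demand in terms of ps becomes qd = 668.5 − 1.5(ps − 54) = 749.5 - 1.5ps. Setting this equal to supply: 749.5 - 1.5ps = -762.5 + 7.5ps, so ps = 168.
Buyers pay pb = 168 − 54 = 114; q' = -762.5 + 7.5·168 = 497.5.
Buyers' price falls by p* − pb = 159 − 114 = 45; sellers' price rises by ps − p* = 168 − 159 = 9.
So consumers capture 45/54 = 5/6 of each unit of subsidy.

Consumer share = 5/6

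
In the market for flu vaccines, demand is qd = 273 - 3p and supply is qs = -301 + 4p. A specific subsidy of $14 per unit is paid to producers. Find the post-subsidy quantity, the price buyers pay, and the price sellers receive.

q' = 51; buyers pay $74; sellers receive $88

Pre-subsidy: 273 - 3p = -301 + 4p gives p* = 82, q* = 27.
With the subsidy, sellers receive ps = pb + 14 for each unit, where pb is the price buyers pay.
Supply in terms of pb becomes qs = -301 + 4(pb + 14) = -245 + 4pb. Setting this equal to demand: 273 - 3pb = -245 + 4pb, so pb = 74.
Sellers receive ps = 74 + 14 = 88; q' = 273 − 3·74 = 51.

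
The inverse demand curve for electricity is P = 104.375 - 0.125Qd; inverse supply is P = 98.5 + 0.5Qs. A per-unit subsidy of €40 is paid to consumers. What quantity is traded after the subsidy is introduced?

Pre-subsidy: 104.375 - 0.125Q = 98.5 + 0.5Q gives Q* = 9.4 and P* = 103.2.
With the rebate, buyers effectively pay Pb = Ps − 40, where Ps is the price sellers receive.
On the curves, Pb = 104.375 - 0.125Q and Ps = 98.5 + 0.5Q; the wedge Ps − Pb = 40 gives 98.5 + 0.5Q − (104.375 - 0.125Q) = 40, so Q' = 73.4.
Then Pb = 104.375 − 0.125·73.4 = 95.2 and Ps = 98.5 + 0.5·73.4 = 135.2.

Q' = 73.4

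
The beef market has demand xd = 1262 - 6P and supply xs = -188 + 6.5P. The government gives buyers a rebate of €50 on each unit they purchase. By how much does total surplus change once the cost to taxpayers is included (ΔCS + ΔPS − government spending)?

Pre-subsidy: 1262 - 6P = -188 + 6.5P gives P* = 116, x* = 566.
With the rebate, buyers effectively pay Pb = Ps − 50, where Ps is the price sellers receive.
Demand in terms of Ps becomes xd = 1262 − 6(Ps − 50) = 1562 - 6Ps. Setting this equal to supply: 1562 - 6Ps = -188 + 6.5Ps, so Ps = 140.
Buyers pay Pb = 140 − 50 = 90; x' = -188 + 6.5·140 = 722.
ΔCS = ½(566 + 722)(116 − 90) = 16744; ΔPS = ½(566 + 722)(140 − 116) = 15456.
Government spending = 50 × 722 = 36100.
Net change = 16744 + 15456 − 36100 = -3900. The loss equals the DWL triangle ½·50·156.

Net change in total surplus = -€3900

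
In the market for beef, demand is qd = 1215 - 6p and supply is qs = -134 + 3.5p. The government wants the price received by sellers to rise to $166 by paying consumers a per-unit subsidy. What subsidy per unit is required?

Required subsidy s = $38 per unit

At a seller price of 166, quantity supplied is -134 + 3.5·166 = 447.
Buyers absorb 447 only when they pay pb with 1215 − 6·pb = 447, i.e. pb = 128.
s = ps − pb = 166 − 128 = 38.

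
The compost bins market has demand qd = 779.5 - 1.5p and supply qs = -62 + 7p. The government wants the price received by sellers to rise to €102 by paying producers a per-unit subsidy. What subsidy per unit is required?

Required subsidy s = €17 per unit

At a seller price of 102, quantity supplied is -62 + 7·102 = 652.
Buyers absorb 652 only when they pay pb with 779.5 − 1.5·pb = 652, i.e. pb = 85.
s = ps − pb = 102 − 85 = 17.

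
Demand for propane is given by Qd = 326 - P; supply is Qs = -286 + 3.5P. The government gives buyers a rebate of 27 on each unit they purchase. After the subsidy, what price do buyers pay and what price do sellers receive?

Pre-subsidy: 326 - P = -286 + 3.5P gives P* = 136, Q* = 190.
With the rebate, buyers effectively pay Pb = Ps − 27, where Ps is the price sellers receive.
Demand in terms of Ps becomes Qd = 326 − 1(Ps − 27) = 353 - Ps. Setting this equal to supply: 353 - Ps = -286 + 3.5Ps, so Ps = 142.
Buyers pay Pb = 142 − 27 = 115; Q' = -286 + 3.5·142 = 211.

Buyers pay 115; sellers receive 142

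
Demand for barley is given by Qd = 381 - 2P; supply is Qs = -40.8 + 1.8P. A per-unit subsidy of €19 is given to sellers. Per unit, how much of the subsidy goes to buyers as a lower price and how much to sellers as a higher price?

Pre-subsidy: 381 - 2P = -40.8 + 1.8P gives P* = 111, Q* = 159.
With the subsidy, sellers receive Ps = Pb + 19 for each unit, where Pb is the price buyers pay.
Supply in terms of Pb becomes Qs = -40.8 + 1.8(Pb + 19) = -6.6 + 1.8Pb. Setting this equal to demand: 381 - 2Pb = -6.6 + 1.8Pb, so Pb = 102.
Sellers receive Ps = 102 + 19 = 121; Q' = 381 − 2·102 = 177.
Buyers' price falls by P* − Pb = 111 − 102 = 9; sellers' price rises by Ps − P* = 121 − 111 = 10.

Buyers gain €9 per unit; sellers gain €10 per unit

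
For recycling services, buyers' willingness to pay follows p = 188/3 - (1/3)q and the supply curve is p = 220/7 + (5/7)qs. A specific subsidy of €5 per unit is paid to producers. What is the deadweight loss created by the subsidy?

Pre-subsidy: 188/3 - (1/3)q = 220/7 + (5/7)q gives q* = 328/11 and p* = 580/11.
With the subsidy, sellers receive ps = pb + 5 for each unit, where pb is the price buyers pay.
On the curves, pb = 188/3 - (1/3)q and ps = 220/7 + (5/7)q; the wedge ps − pb = 5 gives 220/7 + (5/7)q − (188/3 - (1/3)q) = 5, so q' = 761/22.
Then pb = 188/3 − (1/3)·(761/22) = 1125/22 and ps = 220/7 + (5/7)·(761/22) = 1235/22.
The subsidy expands output by 761/22 − 328/11 = 105/22 past the efficient level; on those units the gap between marginal cost and willingness to pay runs from 0 up to 5.
DWL = ½ × 5 × 105/22 = 525/44.

Deadweight loss = 525/44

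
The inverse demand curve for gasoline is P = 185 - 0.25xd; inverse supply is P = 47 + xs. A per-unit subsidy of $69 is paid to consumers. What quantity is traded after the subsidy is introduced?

Pre-subsidy: 185 - 0.25x = 47 + x gives x* = 110.4 and P* = 157.4.
With the rebate, buyers effectively pay Pb = Ps − 69, where Ps is the price sellers receive.
On the curves, Pb = 185 - 0.25x and Ps = 47 + x; the wedge Ps − Pb = 69 gives 47 + x − (185 - 0.25x) = 69, so x' = 165.6.
Then Pb = 185 − 0.25·165.6 = 143.6 and Ps = 47 + 1·165.6 = 212.6.

x' = 165.6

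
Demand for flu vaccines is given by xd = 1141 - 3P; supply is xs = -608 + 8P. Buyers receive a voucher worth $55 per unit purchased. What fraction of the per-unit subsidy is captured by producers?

Pre-subsidy: 1141 - 3P = -608 + 8P gives P* = 159, x* = 664.
With the rebate, buyers effectively pay Pb = Ps − 55, where Ps is the price sellers receive.
Demand in terms of Ps becomes xd = 1141 − 3(Ps − 55) = 1306 - 3Ps. Setting this equal to supply: 1306 - 3Ps = -608 + 8Ps, so Ps = 174.
Buyers pay Pb = 174 − 55 = 119; x' = -608 + 8·174 = 784.
Buyers' price falls by P* − Pb = 159 − 119 = 40; sellers' price rises by Ps − P* = 174 − 159 = 15.
So producers capture 15/55 = 3/11 of each unit of subsidy.

Producer share = 3/11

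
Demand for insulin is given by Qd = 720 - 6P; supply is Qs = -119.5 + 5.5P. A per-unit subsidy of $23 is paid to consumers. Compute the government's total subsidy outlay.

Pre-subsidy: 720 - 6P = -119.5 + 5.5P gives P* = 73, Q* = 282.
With the rebate, buyers effectively pay Pb = Ps − 23, where Ps is the price sellers receive.
Demand in terms of Ps becomes Qd = 720 − 6(Ps − 23) = 858 - 6Ps. Setting this equal to supply: 858 - 6Ps = -119.5 + 5.5Ps, so Ps = 85.
Buyers pay Pb = 85 − 23 = 62; Q' = -119.5 + 5.5·85 = 348.
Government outlay = subsidy × quantity = 23 × 348 = 8004.

Government cost = $8004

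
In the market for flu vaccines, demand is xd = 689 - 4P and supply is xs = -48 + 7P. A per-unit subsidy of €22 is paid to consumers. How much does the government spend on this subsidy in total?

Government cost = €10494

Pre-subsidy: 689 - 4P = -48 + 7P gives P* = 67, x* = 421.
With the rebate, buyers effectively pay Pb = Ps − 22, where Ps is the price sellers receive.
Demand in terms of Ps becomes xd = 689 − 4(Ps − 22) = 777 - 4Ps. Setting this equal to supply: 777 - 4Ps = -48 + 7Ps, so Ps = 75.
Buyers pay Pb = 75 − 22 = 53; x' = -48 + 7·75 = 477.
Government outlay = subsidy × quantity = 22 × 477 = 10494.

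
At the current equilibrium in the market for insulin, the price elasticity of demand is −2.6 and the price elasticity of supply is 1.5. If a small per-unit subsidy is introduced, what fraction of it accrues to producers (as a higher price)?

For a small subsidy around the equilibrium, the benefit split depends on the relative slopes, which at a point are proportional to the elasticities.
Buyer share = εs/(εs + |εd|) = 1.5/(1.5 + 2.6) = 15/41; seller share = |εd|/(εs + |εd|) = 26/41.
So producers capture 26/41 of the subsidy.

Producer share = 26/41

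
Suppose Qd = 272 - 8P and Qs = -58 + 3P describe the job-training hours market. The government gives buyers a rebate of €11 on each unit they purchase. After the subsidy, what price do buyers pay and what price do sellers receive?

Pre-subsidy: 272 - 8P = -58 + 3P gives P* = 30, Q* = 32.
With the rebate, buyers effectively pay Pb = Ps − 11, where Ps is the price sellers receive.
Demand in terms of Ps becomes Qd = 272 − 8(Ps − 11) = 360 - 8Ps. Setting this equal to supply: 360 - 8Ps = -58 + 3Ps, so Ps = 38.
Buyers pay Pb = 38 − 11 = 27; Q' = -58 + 3·38 = 56.

Buyers pay €27; sellers receive €38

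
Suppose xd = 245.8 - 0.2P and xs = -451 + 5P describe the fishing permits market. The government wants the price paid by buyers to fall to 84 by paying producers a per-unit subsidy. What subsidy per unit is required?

At a buyer price of 84, quantity demanded is 245.8 − 0.2·84 = 229.
Sellers supply 229 only when they receive Ps with -451 + 5·Ps = 229, i.e. Ps = 136.
s = Ps − Pb = 136 − 84 = 52.

Required subsidy s = 52 per unit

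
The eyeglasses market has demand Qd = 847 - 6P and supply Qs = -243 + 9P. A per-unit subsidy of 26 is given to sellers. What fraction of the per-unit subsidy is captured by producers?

Pre-subsidy: 847 - 6P = -243 + 9P gives P* = 218/3, Q* = 411.
With the subsidy, sellers receive Ps = Pb + 26 for each unit, where Pb is the price buyers pay.
Supply in terms of Pb becomes Qs = -243 + 9(Pb + 26) = -9 + 9Pb. Setting this equal to demand: 847 - 6Pb = -9 + 9Pb, so Pb = 856/15.
Sellers receive Ps = 856/15 + 26 = 1246/15; Q' = 847 − 6·(856/15) = 504.6.
Buyers' price falls by P* − Pb = 218/3 − 856/15 = 15.6; sellers' price rises by Ps − P* = 1246/15 − 218/3 = 10.4.
So producers capture 10.4/26 = 0.4 of each unit of subsidy.

Producer share = 0.4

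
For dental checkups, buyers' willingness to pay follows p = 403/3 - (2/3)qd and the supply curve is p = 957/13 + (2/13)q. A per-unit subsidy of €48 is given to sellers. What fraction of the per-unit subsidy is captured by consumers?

Pre-subsidy: 403/3 - (2/3)q = 957/13 + (2/13)q gives q* = 74 and p* = 85.
With the subsidy, sellers receive ps = pb + 48 for each unit, where pb is the price buyers pay.
On the curves, pb = 403/3 - (2/3)q and ps = 957/13 + (2/13)q; the wedge ps − pb = 48 gives 957/13 + (2/13)q − (403/3 - (2/3)q) = 48, so q' = 132.5.
Then pb = 403/3 − (2/3)·132.5 = 46 and ps = 957/13 + (2/13)·132.5 = 94.
Buyers' price falls by p* − pb = 85 − 46 = 39; sellers' price rises by ps − p* = 94 − 85 = 9.
So consumers capture 39/48 = 0.8125 of each unit of subsidy.

Consumer share = 0.8125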